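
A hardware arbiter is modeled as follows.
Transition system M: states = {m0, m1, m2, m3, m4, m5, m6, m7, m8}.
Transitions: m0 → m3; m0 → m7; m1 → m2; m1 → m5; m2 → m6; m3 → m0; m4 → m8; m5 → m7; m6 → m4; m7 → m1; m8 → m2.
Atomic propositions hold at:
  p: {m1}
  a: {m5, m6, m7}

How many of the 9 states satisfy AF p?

3

AF p: least fixpoint, start Z0 = {m1}, add states with every successor in Z. Z1 = {m1, m7}; Z2 = {m1, m5, m7}; fixed.
Sat(AF p) = {m1, m5, m7}
|Sat(AF p)| = |{m1, m5, m7}| = 3.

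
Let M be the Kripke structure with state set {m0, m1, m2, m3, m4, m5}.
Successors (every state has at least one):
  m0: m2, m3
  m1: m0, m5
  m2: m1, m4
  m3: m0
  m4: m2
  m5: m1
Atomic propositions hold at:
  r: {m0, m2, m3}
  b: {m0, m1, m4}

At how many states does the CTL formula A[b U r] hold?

A[b U r]: least fixpoint, start Z0 = Sat(r) = {m0, m2, m3}, add states in Sat(b) with every successor in Z. Z1 = {m0, m2, m3, m4}; fixed.
Sat(A[b U r]) = {m0, m2, m3, m4}
|Sat(A[b U r])| = |{m0, m2, m3, m4}| = 4.

4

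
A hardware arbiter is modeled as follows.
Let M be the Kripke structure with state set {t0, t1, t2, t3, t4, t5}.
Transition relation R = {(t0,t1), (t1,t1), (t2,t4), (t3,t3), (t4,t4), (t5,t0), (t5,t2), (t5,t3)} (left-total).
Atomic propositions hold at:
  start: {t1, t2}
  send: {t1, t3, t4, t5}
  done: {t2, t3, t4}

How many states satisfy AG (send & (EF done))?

2

EF done: least fixpoint, start Z0 = {t2, t3, t4}, add states with some successor in Z. Z1 = {t2, t3, t4, t5}; fixed.
Sat(EF done) = {t2, t3, t4, t5}
Sat(send & (EF done)) = {t3, t4, t5}
AG (send & (EF done)): greatest fixpoint, start Z0 = {t3, t4, t5}, keep only states in Sat with every successor in Z. Z1 = {t3, t4}; fixed.
Sat(AG (send & (EF done))) = {t3, t4}
|Sat(AG (send & (EF done)))| = |{t3, t4}| = 2.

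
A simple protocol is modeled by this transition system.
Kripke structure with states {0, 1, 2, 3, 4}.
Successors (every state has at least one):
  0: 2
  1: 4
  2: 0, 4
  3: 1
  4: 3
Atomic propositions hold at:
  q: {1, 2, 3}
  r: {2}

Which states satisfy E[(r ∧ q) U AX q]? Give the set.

Sat(r ∧ q) = {2}
Sat(AX q) = {s : every successor in {1, 2, 3}} = {0, 3, 4}
E[(r ∧ q) U AX q]: least fixpoint, start Z0 = Sat(AX q) = {0, 3, 4}, add states in Sat(r ∧ q) with some successor in Z. Z1 = {0, 2, 3, 4}; fixed.
Sat(E[(r ∧ q) U AX q]) = {0, 2, 3, 4}

{0, 2, 3, 4}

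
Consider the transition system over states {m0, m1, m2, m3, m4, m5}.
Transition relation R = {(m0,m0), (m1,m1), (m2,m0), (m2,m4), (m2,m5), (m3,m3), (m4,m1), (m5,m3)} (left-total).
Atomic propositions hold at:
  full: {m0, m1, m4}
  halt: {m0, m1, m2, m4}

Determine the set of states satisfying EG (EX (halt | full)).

Sat(halt | full) = {m0, m1, m2, m4}
Sat(EX (halt | full)) = {s : some successor in {m0, m1, m2, m4}} = {m0, m1, m2, m4}
EG (EX (halt | full)): greatest fixpoint, start Z0 = {m0, m1, m2, m4}, keep only states in Sat with some successor in Z. Already a fixed point.
Sat(EG (EX (halt | full))) = {m0, m1, m2, m4}

{m0, m1, m2, m4}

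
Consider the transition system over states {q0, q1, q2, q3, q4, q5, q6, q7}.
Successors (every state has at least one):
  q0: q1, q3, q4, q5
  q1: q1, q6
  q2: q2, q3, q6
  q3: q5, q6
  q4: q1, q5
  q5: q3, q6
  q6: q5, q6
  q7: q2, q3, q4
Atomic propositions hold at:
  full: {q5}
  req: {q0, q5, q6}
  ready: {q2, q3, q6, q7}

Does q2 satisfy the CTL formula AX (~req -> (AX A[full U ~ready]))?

Sat(~req) = {q1, q2, q3, q4, q7}
Sat(~ready) = {q0, q1, q4, q5}
A[full U ~ready]: least fixpoint, start Z0 = Sat(~ready) = {q0, q1, q4, q5}, add states in Sat(full) with every successor in Z. Already a fixed point.
Sat(A[full U ~ready]) = {q0, q1, q4, q5}
Sat(AX A[full U ~ready]) = {s : every successor in {q0, q1, q4, q5}} = {q4}
Sat(~req -> (AX A[full U ~ready])) = {q0, q4, q5, q6}
Sat(AX (~req -> (AX A[full U ~ready]))) = {s : every successor in {q0, q4, q5, q6}} = {q3, q6}
q2 ∉ Sat(AX (~req -> (AX A[full U ~ready]))) = {q3, q6}, so the formula does not hold at q2.

No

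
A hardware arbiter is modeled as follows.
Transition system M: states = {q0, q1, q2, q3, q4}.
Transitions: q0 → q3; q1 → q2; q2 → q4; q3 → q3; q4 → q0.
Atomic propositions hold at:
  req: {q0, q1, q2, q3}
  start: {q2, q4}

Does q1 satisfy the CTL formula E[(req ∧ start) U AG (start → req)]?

No

Sat(req ∧ start) = {q2}
Sat(start → req) = {q0, q1, q2, q3}
AG (start → req): greatest fixpoint, start Z0 = {q0, q1, q2, q3}, keep only states in Sat with every successor in Z. Z1 = {q0, q1, q3}; Z2 = {q0, q3}; fixed.
Sat(AG (start → req)) = {q0, q3}
E[(req ∧ start) U AG (start → req)]: least fixpoint, start Z0 = Sat(AG (start → req)) = {q0, q3}, add states in Sat(req ∧ start) with some successor in Z. Already a fixed point.
Sat(E[(req ∧ start) U AG (start → req)]) = {q0, q3}
q1 ∉ Sat(E[(req ∧ start) U AG (start → req)]) = {q0, q3}, so the formula does not hold at q1.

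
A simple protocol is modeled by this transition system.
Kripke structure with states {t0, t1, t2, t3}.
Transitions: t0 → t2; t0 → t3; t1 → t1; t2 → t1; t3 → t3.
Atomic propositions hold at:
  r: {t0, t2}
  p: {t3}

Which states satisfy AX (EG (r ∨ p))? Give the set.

Sat(r ∨ p) = {t0, t2, t3}
EG (r ∨ p): greatest fixpoint, start Z0 = {t0, t2, t3}, keep only states in Sat with some successor in Z. Z1 = {t0, t3}; fixed.
Sat(EG (r ∨ p)) = {t0, t3}
Sat(AX (EG (r ∨ p))) = {s : every successor in {t0, t3}} = {t3}

{t3}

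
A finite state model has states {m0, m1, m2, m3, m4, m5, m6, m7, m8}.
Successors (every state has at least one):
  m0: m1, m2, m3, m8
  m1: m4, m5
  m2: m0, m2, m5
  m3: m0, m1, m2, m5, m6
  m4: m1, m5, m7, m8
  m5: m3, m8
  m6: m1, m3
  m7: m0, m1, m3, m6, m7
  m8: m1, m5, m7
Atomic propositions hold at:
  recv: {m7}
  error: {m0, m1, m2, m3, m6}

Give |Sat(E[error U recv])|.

1

E[error U recv]: least fixpoint, start Z0 = Sat(recv) = {m7}, add states in Sat(error) with some successor in Z. Already a fixed point.
Sat(E[error U recv]) = {m7}
|Sat(E[error U recv])| = |{m7}| = 1.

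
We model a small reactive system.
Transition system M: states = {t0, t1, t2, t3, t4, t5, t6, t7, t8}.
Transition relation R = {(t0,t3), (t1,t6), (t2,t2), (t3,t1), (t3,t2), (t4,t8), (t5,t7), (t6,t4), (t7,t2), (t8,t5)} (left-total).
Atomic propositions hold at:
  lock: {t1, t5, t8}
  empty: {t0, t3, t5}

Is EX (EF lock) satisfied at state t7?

EF lock: least fixpoint, start Z0 = {t1, t5, t8}, add states with some successor in Z. Z1 = {t1, t3, t4, t5, t8}; Z2 = {t0, t1, t3, t4, t5, t6, t8}; fixed.
Sat(EF lock) = {t0, t1, t3, t4, t5, t6, t8}
Sat(EX (EF lock)) = {s : some successor in {t0, t1, t3, t4, t5, t6, t8}} = {t0, t1, t3, t4, t6, t8}
t7 ∉ Sat(EX (EF lock)) = {t0, t1, t3, t4, t6, t8}, so the formula does not hold at t7.

No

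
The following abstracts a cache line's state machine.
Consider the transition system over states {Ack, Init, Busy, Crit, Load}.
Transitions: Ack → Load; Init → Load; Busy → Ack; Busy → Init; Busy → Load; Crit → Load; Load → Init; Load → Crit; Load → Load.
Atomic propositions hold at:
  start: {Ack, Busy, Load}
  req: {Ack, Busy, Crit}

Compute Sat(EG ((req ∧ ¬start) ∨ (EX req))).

Sat(¬start) = {Init, Crit}
Sat(req ∧ ¬start) = {Crit}
Sat(EX req) = {s : some successor in {Ack, Busy, Crit}} = {Busy, Load}
Sat((req ∧ ¬start) ∨ (EX req)) = {Busy, Crit, Load}
EG ((req ∧ ¬start) ∨ (EX req)): greatest fixpoint, start Z0 = {Busy, Crit, Load}, keep only states in Sat with some successor in Z. Already a fixed point.
Sat(EG ((req ∧ ¬start) ∨ (EX req))) = {Busy, Crit, Load}

{Busy, Crit, Load}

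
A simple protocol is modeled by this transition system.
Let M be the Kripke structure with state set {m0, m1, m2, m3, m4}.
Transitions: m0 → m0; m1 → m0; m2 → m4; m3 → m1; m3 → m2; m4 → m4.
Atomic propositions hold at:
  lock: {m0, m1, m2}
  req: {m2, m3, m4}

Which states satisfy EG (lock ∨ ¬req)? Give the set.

{m0, m1}

Sat(¬req) = {m0, m1}
Sat(lock ∨ ¬req) = {m0, m1, m2}
EG (lock ∨ ¬req): greatest fixpoint, start Z0 = {m0, m1, m2}, keep only states in Sat with some successor in Z. Z1 = {m0, m1}; fixed.
Sat(EG (lock ∨ ¬req)) = {m0, m1}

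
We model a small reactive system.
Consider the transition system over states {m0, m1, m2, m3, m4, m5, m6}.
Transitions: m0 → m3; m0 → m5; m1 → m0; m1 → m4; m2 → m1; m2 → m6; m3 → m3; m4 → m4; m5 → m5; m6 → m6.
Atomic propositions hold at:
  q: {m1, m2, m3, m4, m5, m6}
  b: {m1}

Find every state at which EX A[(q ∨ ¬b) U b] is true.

{m2}

Sat(¬b) = {m0, m2, m3, m4, m5, m6}
Sat(q ∨ ¬b) = {m0, m1, m2, m3, m4, m5, m6}
A[(q ∨ ¬b) U b]: least fixpoint, start Z0 = Sat(b) = {m1}, add states in Sat(q ∨ ¬b) with every successor in Z. Already a fixed point.
Sat(A[(q ∨ ¬b) U b]) = {m1}
Sat(EX A[(q ∨ ¬b) U b]) = {s : some successor in {m1}} = {m2}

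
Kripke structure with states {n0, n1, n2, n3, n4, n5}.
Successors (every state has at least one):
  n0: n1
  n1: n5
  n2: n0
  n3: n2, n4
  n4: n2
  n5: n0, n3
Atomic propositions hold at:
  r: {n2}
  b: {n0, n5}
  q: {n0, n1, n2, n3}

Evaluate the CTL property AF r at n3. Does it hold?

Yes

AF r: least fixpoint, start Z0 = {n2}, add states with every successor in Z. Z1 = {n2, n4}; Z2 = {n2, n3, n4}; fixed.
Sat(AF r) = {n2, n3, n4}
n3 ∈ Sat(AF r) = {n2, n3, n4}, so the formula holds at n3.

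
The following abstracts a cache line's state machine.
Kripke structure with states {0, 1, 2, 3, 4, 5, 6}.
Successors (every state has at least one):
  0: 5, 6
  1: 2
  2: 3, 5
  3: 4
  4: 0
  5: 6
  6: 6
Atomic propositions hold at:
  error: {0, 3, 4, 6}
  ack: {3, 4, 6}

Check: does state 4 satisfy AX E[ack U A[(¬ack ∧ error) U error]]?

Yes

Sat(¬ack) = {0, 1, 2, 5}
Sat(¬ack ∧ error) = {0}
A[(¬ack ∧ error) U error]: least fixpoint, start Z0 = Sat(error) = {0, 3, 4, 6}, add states in Sat(¬ack ∧ error) with every successor in Z. Already a fixed point.
Sat(A[(¬ack ∧ error) U error]) = {0, 3, 4, 6}
E[ack U A[(¬ack ∧ error) U error]]: least fixpoint, start Z0 = Sat(A[(¬ack ∧ error) U error]) = {0, 3, 4, 6}, add states in Sat(ack) with some successor in Z. Already a fixed point.
Sat(E[ack U A[(¬ack ∧ error) U error]]) = {0, 3, 4, 6}
Sat(AX E[ack U A[(¬ack ∧ error) U error]]) = {s : every successor in {0, 3, 4, 6}} = {3, 4, 5, 6}
4 ∈ Sat(AX E[ack U A[(¬ack ∧ error) U error]]) = {3, 4, 5, 6}, so the formula holds at 4.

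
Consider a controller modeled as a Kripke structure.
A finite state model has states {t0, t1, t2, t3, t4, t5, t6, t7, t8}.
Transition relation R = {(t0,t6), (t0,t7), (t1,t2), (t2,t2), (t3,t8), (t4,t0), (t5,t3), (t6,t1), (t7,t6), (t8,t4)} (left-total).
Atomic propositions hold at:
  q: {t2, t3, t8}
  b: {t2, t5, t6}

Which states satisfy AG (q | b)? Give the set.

{t2}

Sat(q | b) = {t2, t3, t5, t6, t8}
AG (q | b): greatest fixpoint, start Z0 = {t2, t3, t5, t6, t8}, keep only states in Sat with every successor in Z. Z1 = {t2, t3, t5}; Z2 = {t2, t5}; Z3 = {t2}; fixed.
Sat(AG (q | b)) = {t2}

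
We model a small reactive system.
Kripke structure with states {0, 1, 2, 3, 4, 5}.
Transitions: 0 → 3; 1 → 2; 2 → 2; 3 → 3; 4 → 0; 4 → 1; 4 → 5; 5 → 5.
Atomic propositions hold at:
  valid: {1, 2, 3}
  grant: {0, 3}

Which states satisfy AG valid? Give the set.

{1, 2, 3}

AG valid: greatest fixpoint, start Z0 = {1, 2, 3}, keep only states in Sat with every successor in Z. Already a fixed point.
Sat(AG valid) = {1, 2, 3}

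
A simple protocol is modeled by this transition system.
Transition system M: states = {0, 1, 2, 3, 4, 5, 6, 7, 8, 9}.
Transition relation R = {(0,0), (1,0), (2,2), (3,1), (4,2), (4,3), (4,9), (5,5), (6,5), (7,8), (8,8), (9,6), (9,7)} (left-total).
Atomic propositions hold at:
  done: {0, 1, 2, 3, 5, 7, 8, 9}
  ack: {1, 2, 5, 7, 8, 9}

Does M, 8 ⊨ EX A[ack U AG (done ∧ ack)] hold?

Yes

Sat(done ∧ ack) = {1, 2, 5, 7, 8, 9}
AG (done ∧ ack): greatest fixpoint, start Z0 = {1, 2, 5, 7, 8, 9}, keep only states in Sat with every successor in Z. Z1 = {2, 5, 7, 8}; fixed.
Sat(AG (done ∧ ack)) = {2, 5, 7, 8}
A[ack U AG (done ∧ ack)]: least fixpoint, start Z0 = Sat(AG (done ∧ ack)) = {2, 5, 7, 8}, add states in Sat(ack) with every successor in Z. Already a fixed point.
Sat(A[ack U AG (done ∧ ack)]) = {2, 5, 7, 8}
Sat(EX A[ack U AG (done ∧ ack)]) = {s : some successor in {2, 5, 7, 8}} = {2, 4, 5, 6, 7, 8, 9}
8 ∈ Sat(EX A[ack U AG (done ∧ ack)]) = {2, 4, 5, 6, 7, 8, 9}, so the formula holds at 8.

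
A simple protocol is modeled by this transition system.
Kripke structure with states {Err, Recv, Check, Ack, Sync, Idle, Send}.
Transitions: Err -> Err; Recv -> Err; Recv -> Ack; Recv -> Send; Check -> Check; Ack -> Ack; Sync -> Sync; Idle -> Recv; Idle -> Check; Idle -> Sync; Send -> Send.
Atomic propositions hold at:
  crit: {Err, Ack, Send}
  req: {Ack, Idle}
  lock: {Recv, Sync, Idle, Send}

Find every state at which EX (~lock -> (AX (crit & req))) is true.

{Recv, Ack, Sync, Idle, Send}

Sat(~lock) = {Err, Check, Ack}
Sat(crit & req) = {Ack}
Sat(AX (crit & req)) = {s : every successor in {Ack}} = {Ack}
Sat(~lock -> (AX (crit & req))) = {Recv, Ack, Sync, Idle, Send}
Sat(EX (~lock -> (AX (crit & req)))) = {s : some successor in {Recv, Ack, Sync, Idle, Send}} = {Recv, Ack, Sync, Idle, Send}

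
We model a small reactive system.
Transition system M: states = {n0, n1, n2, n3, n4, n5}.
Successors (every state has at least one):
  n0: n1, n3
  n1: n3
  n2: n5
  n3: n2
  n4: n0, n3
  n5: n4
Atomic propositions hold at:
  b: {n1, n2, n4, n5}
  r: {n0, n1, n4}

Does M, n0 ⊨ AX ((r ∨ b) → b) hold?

Yes

Sat(r ∨ b) = {n0, n1, n2, n4, n5}
Sat((r ∨ b) → b) = {n1, n2, n3, n4, n5}
Sat(AX ((r ∨ b) → b)) = {s : every successor in {n1, n2, n3, n4, n5}} = {n0, n1, n2, n3, n5}
n0 ∈ Sat(AX ((r ∨ b) → b)) = {n0, n1, n2, n3, n5}, so the formula holds at n0.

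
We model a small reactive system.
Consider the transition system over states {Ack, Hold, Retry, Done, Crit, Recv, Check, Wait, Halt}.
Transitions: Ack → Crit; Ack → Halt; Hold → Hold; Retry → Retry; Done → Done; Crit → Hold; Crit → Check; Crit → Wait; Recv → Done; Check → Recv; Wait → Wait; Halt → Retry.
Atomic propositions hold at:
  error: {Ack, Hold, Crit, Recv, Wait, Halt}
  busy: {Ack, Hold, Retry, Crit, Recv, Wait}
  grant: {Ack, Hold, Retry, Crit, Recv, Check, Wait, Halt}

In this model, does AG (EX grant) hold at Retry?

Yes

Sat(EX grant) = {s : some successor in {Ack, Hold, Retry, Crit, Recv, Check, Wait, Halt}} = {Ack, Hold, Retry, Crit, Check, Wait, Halt}
AG (EX grant): greatest fixpoint, start Z0 = {Ack, Hold, Retry, Crit, Check, Wait, Halt}, keep only states in Sat with every successor in Z. Z1 = {Ack, Hold, Retry, Crit, Wait, Halt}; Z2 = {Ack, Hold, Retry, Wait, Halt}; Z3 = {Hold, Retry, Wait, Halt}; fixed.
Sat(AG (EX grant)) = {Hold, Retry, Wait, Halt}
Retry ∈ Sat(AG (EX grant)) = {Hold, Retry, Wait, Halt}, so the formula holds at Retry.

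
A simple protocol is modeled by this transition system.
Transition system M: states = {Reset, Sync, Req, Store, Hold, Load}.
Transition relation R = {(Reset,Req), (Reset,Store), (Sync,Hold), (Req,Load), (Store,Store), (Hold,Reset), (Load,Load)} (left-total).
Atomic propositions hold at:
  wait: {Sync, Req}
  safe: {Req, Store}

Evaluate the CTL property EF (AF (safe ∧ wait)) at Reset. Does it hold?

Sat(safe ∧ wait) = {Req}
AF (safe ∧ wait): least fixpoint, start Z0 = {Req}, add states with every successor in Z. Already a fixed point.
Sat(AF (safe ∧ wait)) = {Req}
EF (AF (safe ∧ wait)): least fixpoint, start Z0 = {Req}, add states with some successor in Z. Z1 = {Reset, Req}; Z2 = {Reset, Req, Hold}; Z3 = {Reset, Sync, Req, Hold}; fixed.
Sat(EF (AF (safe ∧ wait))) = {Reset, Sync, Req, Hold}
Reset ∈ Sat(EF (AF (safe ∧ wait))) = {Reset, Sync, Req, Hold}, so the formula holds at Reset.

Yes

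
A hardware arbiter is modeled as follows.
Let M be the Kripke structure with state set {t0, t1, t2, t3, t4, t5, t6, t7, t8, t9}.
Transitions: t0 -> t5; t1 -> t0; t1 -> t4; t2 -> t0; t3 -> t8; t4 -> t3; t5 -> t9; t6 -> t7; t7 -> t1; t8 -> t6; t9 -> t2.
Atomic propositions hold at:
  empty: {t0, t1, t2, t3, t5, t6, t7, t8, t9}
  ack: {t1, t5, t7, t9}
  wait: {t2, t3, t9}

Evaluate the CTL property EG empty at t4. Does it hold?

No

EG empty: greatest fixpoint, start Z0 = {t0, t1, t2, t3, t5, t6, t7, t8, t9}, keep only states in Sat with some successor in Z. Already a fixed point.
Sat(EG empty) = {t0, t1, t2, t3, t5, t6, t7, t8, t9}
t4 ∉ Sat(EG empty) = {t0, t1, t2, t3, t5, t6, t7, t8, t9}, so the formula does not hold at t4.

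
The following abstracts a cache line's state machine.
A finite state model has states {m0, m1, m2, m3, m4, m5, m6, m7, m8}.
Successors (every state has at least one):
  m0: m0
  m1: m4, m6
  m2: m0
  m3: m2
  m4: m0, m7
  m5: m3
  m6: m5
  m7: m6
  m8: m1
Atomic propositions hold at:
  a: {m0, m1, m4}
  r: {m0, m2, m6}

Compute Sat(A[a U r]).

A[a U r]: least fixpoint, start Z0 = Sat(r) = {m0, m2, m6}, add states in Sat(a) with every successor in Z. Already a fixed point.
Sat(A[a U r]) = {m0, m2, m6}

{m0, m2, m6}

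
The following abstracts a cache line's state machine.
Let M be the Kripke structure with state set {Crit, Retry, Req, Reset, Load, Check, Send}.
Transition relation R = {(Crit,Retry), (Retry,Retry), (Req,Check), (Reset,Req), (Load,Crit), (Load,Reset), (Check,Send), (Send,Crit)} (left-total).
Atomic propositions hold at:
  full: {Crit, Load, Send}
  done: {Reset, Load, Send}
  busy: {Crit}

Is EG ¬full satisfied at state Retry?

Sat(¬full) = {Retry, Req, Reset, Check}
EG ¬full: greatest fixpoint, start Z0 = {Retry, Req, Reset, Check}, keep only states in Sat with some successor in Z. Z1 = {Retry, Req, Reset}; Z2 = {Retry, Reset}; Z3 = {Retry}; fixed.
Sat(EG ¬full) = {Retry}
Retry ∈ Sat(EG ¬full) = {Retry}, so the formula holds at Retry.

Yes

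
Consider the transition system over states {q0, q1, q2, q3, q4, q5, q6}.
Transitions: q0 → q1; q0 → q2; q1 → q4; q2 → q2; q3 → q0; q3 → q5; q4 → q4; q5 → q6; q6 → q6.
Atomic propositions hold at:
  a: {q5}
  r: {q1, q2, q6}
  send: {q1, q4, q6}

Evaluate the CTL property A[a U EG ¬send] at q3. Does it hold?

Sat(¬send) = {q0, q2, q3, q5}
EG ¬send: greatest fixpoint, start Z0 = {q0, q2, q3, q5}, keep only states in Sat with some successor in Z. Z1 = {q0, q2, q3}; fixed.
Sat(EG ¬send) = {q0, q2, q3}
A[a U EG ¬send]: least fixpoint, start Z0 = Sat(EG ¬send) = {q0, q2, q3}, add states in Sat(a) with every successor in Z. Already a fixed point.
Sat(A[a U EG ¬send]) = {q0, q2, q3}
q3 ∈ Sat(A[a U EG ¬send]) = {q0, q2, q3}, so the formula holds at q3.

Yes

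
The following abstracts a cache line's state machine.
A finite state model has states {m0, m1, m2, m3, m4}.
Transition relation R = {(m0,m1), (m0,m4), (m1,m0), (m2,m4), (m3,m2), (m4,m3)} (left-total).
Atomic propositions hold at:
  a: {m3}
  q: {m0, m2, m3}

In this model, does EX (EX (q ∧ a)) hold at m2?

Sat(q ∧ a) = {m3}
Sat(EX (q ∧ a)) = {s : some successor in {m3}} = {m4}
Sat(EX (EX (q ∧ a))) = {s : some successor in {m4}} = {m0, m2}
m2 ∈ Sat(EX (EX (q ∧ a))) = {m0, m2}, so the formula holds at m2.

Yes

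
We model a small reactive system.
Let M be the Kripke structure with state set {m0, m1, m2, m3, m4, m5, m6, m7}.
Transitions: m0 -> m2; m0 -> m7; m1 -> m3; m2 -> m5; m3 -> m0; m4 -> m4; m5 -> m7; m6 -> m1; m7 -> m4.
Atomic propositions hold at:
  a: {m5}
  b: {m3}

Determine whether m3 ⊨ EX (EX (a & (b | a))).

Sat(b | a) = {m3, m5}
Sat(a & (b | a)) = {m5}
Sat(EX (a & (b | a))) = {s : some successor in {m5}} = {m2}
Sat(EX (EX (a & (b | a)))) = {s : some successor in {m2}} = {m0}
m3 ∉ Sat(EX (EX (a & (b | a)))) = {m0}, so the formula does not hold at m3.

No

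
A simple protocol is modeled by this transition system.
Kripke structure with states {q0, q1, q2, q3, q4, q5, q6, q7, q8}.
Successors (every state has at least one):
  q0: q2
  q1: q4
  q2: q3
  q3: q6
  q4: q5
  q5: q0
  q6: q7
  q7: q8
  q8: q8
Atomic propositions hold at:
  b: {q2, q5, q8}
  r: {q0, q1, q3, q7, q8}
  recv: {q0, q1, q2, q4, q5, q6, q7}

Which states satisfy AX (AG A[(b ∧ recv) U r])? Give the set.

Sat(b ∧ recv) = {q2, q5}
A[(b ∧ recv) U r]: least fixpoint, start Z0 = Sat(r) = {q0, q1, q3, q7, q8}, add states in Sat(b ∧ recv) with every successor in Z. Z1 = {q0, q1, q2, q3, q5, q7, q8}; fixed.
Sat(A[(b ∧ recv) U r]) = {q0, q1, q2, q3, q5, q7, q8}
AG A[(b ∧ recv) U r]: greatest fixpoint, start Z0 = {q0, q1, q2, q3, q5, q7, q8}, keep only states in Sat with every successor in Z. Z1 = {q0, q2, q5, q7, q8}; Z2 = {q0, q5, q7, q8}; Z3 = {q5, q7, q8}; Z4 = {q7, q8}; fixed.
Sat(AG A[(b ∧ recv) U r]) = {q7, q8}
Sat(AX (AG A[(b ∧ recv) U r])) = {s : every successor in {q7, q8}} = {q6, q7, q8}

{q6, q7, q8}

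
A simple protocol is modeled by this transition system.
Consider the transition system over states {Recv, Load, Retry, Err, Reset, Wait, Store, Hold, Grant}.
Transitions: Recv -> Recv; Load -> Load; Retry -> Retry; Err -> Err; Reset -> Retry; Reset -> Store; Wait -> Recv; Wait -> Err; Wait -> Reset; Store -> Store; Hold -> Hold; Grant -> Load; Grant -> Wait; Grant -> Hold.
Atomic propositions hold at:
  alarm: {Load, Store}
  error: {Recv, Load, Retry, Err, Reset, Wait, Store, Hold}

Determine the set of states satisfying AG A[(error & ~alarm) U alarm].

{Load, Store}

Sat(~alarm) = {Recv, Retry, Err, Reset, Wait, Hold, Grant}
Sat(error & ~alarm) = {Recv, Retry, Err, Reset, Wait, Hold}
A[(error & ~alarm) U alarm]: least fixpoint, start Z0 = Sat(alarm) = {Load, Store}, add states in Sat(error & ~alarm) with every successor in Z. Already a fixed point.
Sat(A[(error & ~alarm) U alarm]) = {Load, Store}
AG A[(error & ~alarm) U alarm]: greatest fixpoint, start Z0 = {Load, Store}, keep only states in Sat with every successor in Z. Already a fixed point.
Sat(AG A[(error & ~alarm) U alarm]) = {Load, Store}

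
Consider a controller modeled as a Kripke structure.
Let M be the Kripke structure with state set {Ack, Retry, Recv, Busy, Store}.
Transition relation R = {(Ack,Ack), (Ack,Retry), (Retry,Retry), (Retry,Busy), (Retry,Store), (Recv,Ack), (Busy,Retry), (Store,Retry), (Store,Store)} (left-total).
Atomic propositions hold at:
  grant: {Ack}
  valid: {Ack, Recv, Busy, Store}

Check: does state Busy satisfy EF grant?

EF grant: least fixpoint, start Z0 = {Ack}, add states with some successor in Z. Z1 = {Ack, Recv}; fixed.
Sat(EF grant) = {Ack, Recv}
Busy ∉ Sat(EF grant) = {Ack, Recv}, so the formula does not hold at Busy.

No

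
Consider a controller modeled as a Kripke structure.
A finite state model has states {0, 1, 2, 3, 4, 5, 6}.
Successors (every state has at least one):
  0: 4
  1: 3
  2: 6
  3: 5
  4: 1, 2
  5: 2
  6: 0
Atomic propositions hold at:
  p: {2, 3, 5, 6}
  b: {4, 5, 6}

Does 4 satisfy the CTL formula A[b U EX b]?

Sat(EX b) = {s : some successor in {4, 5, 6}} = {0, 2, 3}
A[b U EX b]: least fixpoint, start Z0 = Sat(EX b) = {0, 2, 3}, add states in Sat(b) with every successor in Z. Z1 = {0, 2, 3, 5, 6}; fixed.
Sat(A[b U EX b]) = {0, 2, 3, 5, 6}
4 ∉ Sat(A[b U EX b]) = {0, 2, 3, 5, 6}, so the formula does not hold at 4.

No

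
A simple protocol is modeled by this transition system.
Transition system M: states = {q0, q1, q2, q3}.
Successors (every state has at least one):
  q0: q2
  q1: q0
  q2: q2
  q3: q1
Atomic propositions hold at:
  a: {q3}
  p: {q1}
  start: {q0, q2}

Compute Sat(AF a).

AF a: least fixpoint, start Z0 = {q3}, add states with every successor in Z. Already a fixed point.
Sat(AF a) = {q3}

{q3}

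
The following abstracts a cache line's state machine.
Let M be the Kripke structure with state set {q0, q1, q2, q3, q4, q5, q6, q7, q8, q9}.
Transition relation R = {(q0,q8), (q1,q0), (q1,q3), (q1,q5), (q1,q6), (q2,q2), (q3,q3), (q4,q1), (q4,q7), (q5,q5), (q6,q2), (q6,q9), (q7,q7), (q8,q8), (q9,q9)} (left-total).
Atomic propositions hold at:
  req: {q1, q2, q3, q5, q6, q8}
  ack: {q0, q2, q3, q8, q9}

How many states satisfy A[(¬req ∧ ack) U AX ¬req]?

2

Sat(¬req) = {q0, q4, q7, q9}
Sat(¬req ∧ ack) = {q0, q9}
Sat(AX ¬req) = {s : every successor in {q0, q4, q7, q9}} = {q7, q9}
A[(¬req ∧ ack) U AX ¬req]: least fixpoint, start Z0 = Sat(AX ¬req) = {q7, q9}, add states in Sat(¬req ∧ ack) with every successor in Z. Already a fixed point.
Sat(A[(¬req ∧ ack) U AX ¬req]) = {q7, q9}
|Sat(A[(¬req ∧ ack) U AX ¬req])| = |{q7, q9}| = 2.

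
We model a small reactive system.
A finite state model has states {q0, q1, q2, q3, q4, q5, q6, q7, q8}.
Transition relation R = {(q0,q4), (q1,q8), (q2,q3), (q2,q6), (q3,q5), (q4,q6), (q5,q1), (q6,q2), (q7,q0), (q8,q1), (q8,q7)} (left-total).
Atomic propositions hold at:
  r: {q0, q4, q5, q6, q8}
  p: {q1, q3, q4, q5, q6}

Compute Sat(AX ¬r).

{q5, q6, q8}

Sat(¬r) = {q1, q2, q3, q7}
Sat(AX ¬r) = {s : every successor in {q1, q2, q3, q7}} = {q5, q6, q8}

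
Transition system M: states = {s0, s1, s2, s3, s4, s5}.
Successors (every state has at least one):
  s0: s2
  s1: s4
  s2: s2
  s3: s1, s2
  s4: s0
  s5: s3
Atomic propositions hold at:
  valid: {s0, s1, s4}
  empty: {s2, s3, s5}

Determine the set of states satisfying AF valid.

{s0, s1, s4}

AF valid: least fixpoint, start Z0 = {s0, s1, s4}, add states with every successor in Z. Already a fixed point.
Sat(AF valid) = {s0, s1, s4}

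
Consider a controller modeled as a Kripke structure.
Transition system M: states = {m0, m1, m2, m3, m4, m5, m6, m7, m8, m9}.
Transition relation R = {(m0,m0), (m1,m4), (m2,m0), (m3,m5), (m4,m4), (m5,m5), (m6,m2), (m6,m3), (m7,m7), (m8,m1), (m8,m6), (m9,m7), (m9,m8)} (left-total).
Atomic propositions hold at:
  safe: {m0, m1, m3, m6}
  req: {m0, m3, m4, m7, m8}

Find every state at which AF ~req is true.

{m1, m2, m3, m5, m6, m8, m9}

Sat(~req) = {m1, m2, m5, m6, m9}
AF ~req: least fixpoint, start Z0 = {m1, m2, m5, m6, m9}, add states with every successor in Z. Z1 = {m1, m2, m3, m5, m6, m8, m9}; fixed.
Sat(AF ~req) = {m1, m2, m3, m5, m6, m8, m9}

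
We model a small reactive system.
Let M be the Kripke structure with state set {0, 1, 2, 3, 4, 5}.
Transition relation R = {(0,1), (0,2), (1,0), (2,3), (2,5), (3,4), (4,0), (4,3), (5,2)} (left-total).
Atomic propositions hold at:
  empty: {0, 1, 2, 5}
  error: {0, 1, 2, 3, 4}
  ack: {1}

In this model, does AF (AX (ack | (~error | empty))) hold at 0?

Sat(~error) = {5}
Sat(~error | empty) = {0, 1, 2, 5}
Sat(ack | (~error | empty)) = {0, 1, 2, 5}
Sat(AX (ack | (~error | empty))) = {s : every successor in {0, 1, 2, 5}} = {0, 1, 5}
AF (AX (ack | (~error | empty))): least fixpoint, start Z0 = {0, 1, 5}, add states with every successor in Z. Already a fixed point.
Sat(AF (AX (ack | (~error | empty)))) = {0, 1, 5}
0 ∈ Sat(AF (AX (ack | (~error | empty)))) = {0, 1, 5}, so the formula holds at 0.

Yes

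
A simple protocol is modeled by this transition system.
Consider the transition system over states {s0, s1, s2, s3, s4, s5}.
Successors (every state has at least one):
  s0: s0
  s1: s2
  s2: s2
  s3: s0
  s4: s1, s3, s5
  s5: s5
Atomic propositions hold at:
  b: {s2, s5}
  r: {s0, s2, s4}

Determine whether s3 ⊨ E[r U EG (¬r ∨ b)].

Sat(¬r) = {s1, s3, s5}
Sat(¬r ∨ b) = {s1, s2, s3, s5}
EG (¬r ∨ b): greatest fixpoint, start Z0 = {s1, s2, s3, s5}, keep only states in Sat with some successor in Z. Z1 = {s1, s2, s5}; fixed.
Sat(EG (¬r ∨ b)) = {s1, s2, s5}
E[r U EG (¬r ∨ b)]: least fixpoint, start Z0 = Sat(EG (¬r ∨ b)) = {s1, s2, s5}, add states in Sat(r) with some successor in Z. Z1 = {s1, s2, s4, s5}; fixed.
Sat(E[r U EG (¬r ∨ b)]) = {s1, s2, s4, s5}
s3 ∉ Sat(E[r U EG (¬r ∨ b)]) = {s1, s2, s4, s5}, so the formula does not hold at s3.

No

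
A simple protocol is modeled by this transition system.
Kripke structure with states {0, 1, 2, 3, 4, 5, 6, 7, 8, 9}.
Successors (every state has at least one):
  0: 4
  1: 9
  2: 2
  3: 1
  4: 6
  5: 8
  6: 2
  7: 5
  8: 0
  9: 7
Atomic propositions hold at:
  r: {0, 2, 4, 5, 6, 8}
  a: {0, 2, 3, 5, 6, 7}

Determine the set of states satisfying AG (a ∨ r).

Sat(a ∨ r) = {0, 2, 3, 4, 5, 6, 7, 8}
AG (a ∨ r): greatest fixpoint, start Z0 = {0, 2, 3, 4, 5, 6, 7, 8}, keep only states in Sat with every successor in Z. Z1 = {0, 2, 4, 5, 6, 7, 8}; fixed.
Sat(AG (a ∨ r)) = {0, 2, 4, 5, 6, 7, 8}

{0, 2, 4, 5, 6, 7, 8}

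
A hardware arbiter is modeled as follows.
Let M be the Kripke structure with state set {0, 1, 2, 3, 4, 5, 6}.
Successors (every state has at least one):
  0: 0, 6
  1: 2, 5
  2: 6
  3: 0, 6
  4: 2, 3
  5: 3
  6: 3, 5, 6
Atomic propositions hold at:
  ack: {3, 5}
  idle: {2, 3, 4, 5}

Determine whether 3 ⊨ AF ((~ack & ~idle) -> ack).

Yes

Sat(~ack) = {0, 1, 2, 4, 6}
Sat(~idle) = {0, 1, 6}
Sat(~ack & ~idle) = {0, 1, 6}
Sat((~ack & ~idle) -> ack) = {2, 3, 4, 5}
AF ((~ack & ~idle) -> ack): least fixpoint, start Z0 = {2, 3, 4, 5}, add states with every successor in Z. Z1 = {1, 2, 3, 4, 5}; fixed.
Sat(AF ((~ack & ~idle) -> ack)) = {1, 2, 3, 4, 5}
3 ∈ Sat(AF ((~ack & ~idle) -> ack)) = {1, 2, 3, 4, 5}, so the formula holds at 3.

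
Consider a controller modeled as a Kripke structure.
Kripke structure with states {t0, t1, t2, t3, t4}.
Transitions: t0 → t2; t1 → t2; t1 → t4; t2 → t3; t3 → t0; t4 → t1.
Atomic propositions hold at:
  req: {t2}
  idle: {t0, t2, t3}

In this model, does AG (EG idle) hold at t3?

EG idle: greatest fixpoint, start Z0 = {t0, t2, t3}, keep only states in Sat with some successor in Z. Already a fixed point.
Sat(EG idle) = {t0, t2, t3}
AG (EG idle): greatest fixpoint, start Z0 = {t0, t2, t3}, keep only states in Sat with every successor in Z. Already a fixed point.
Sat(AG (EG idle)) = {t0, t2, t3}
t3 ∈ Sat(AG (EG idle)) = {t0, t2, t3}, so the formula holds at t3.

Yes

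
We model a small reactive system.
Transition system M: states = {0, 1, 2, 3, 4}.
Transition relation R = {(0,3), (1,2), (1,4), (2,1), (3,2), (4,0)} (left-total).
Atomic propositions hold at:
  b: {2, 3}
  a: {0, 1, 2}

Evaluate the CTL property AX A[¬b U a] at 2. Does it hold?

Sat(¬b) = {0, 1, 4}
A[¬b U a]: least fixpoint, start Z0 = Sat(a) = {0, 1, 2}, add states in Sat(¬b) with every successor in Z. Z1 = {0, 1, 2, 4}; fixed.
Sat(A[¬b U a]) = {0, 1, 2, 4}
Sat(AX A[¬b U a]) = {s : every successor in {0, 1, 2, 4}} = {1, 2, 3, 4}
2 ∈ Sat(AX A[¬b U a]) = {1, 2, 3, 4}, so the formula holds at 2.

Yes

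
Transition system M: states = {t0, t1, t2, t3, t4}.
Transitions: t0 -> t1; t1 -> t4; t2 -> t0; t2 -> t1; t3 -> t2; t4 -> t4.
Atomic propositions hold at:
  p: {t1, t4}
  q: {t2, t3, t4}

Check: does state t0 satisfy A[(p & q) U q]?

Sat(p & q) = {t4}
A[(p & q) U q]: least fixpoint, start Z0 = Sat(q) = {t2, t3, t4}, add states in Sat(p & q) with every successor in Z. Already a fixed point.
Sat(A[(p & q) U q]) = {t2, t3, t4}
t0 ∉ Sat(A[(p & q) U q]) = {t2, t3, t4}, so the formula does not hold at t0.

No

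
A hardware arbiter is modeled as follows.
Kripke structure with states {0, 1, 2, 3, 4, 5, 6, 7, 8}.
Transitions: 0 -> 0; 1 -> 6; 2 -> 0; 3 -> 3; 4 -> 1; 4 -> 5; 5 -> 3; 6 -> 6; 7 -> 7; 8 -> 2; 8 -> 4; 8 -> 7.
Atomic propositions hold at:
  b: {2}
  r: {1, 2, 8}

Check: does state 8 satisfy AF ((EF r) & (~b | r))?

Yes

EF r: least fixpoint, start Z0 = {1, 2, 8}, add states with some successor in Z. Z1 = {1, 2, 4, 8}; fixed.
Sat(EF r) = {1, 2, 4, 8}
Sat(~b) = {0, 1, 3, 4, 5, 6, 7, 8}
Sat(~b | r) = {0, 1, 2, 3, 4, 5, 6, 7, 8}
Sat((EF r) & (~b | r)) = {1, 2, 4, 8}
AF ((EF r) & (~b | r)): least fixpoint, start Z0 = {1, 2, 4, 8}, add states with every successor in Z. Already a fixed point.
Sat(AF ((EF r) & (~b | r))) = {1, 2, 4, 8}
8 ∈ Sat(AF ((EF r) & (~b | r))) = {1, 2, 4, 8}, so the formula holds at 8.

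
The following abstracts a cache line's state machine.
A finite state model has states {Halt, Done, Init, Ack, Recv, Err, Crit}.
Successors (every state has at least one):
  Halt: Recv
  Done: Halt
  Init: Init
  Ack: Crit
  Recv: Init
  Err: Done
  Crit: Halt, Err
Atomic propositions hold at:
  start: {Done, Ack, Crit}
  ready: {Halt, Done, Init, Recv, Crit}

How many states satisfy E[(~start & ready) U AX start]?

2

Sat(~start) = {Halt, Init, Recv, Err}
Sat(~start & ready) = {Halt, Init, Recv}
Sat(AX start) = {s : every successor in {Done, Ack, Crit}} = {Ack, Err}
E[(~start & ready) U AX start]: least fixpoint, start Z0 = Sat(AX start) = {Ack, Err}, add states in Sat(~start & ready) with some successor in Z. Already a fixed point.
Sat(E[(~start & ready) U AX start]) = {Ack, Err}
|Sat(E[(~start & ready) U AX start])| = |{Ack, Err}| = 2.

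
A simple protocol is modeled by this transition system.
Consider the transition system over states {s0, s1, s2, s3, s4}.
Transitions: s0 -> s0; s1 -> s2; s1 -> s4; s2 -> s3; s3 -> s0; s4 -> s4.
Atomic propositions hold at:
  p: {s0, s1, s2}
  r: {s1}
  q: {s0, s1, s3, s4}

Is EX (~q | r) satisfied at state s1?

Sat(~q) = {s2}
Sat(~q | r) = {s1, s2}
Sat(EX (~q | r)) = {s : some successor in {s1, s2}} = {s1}
s1 ∈ Sat(EX (~q | r)) = {s1}, so the formula holds at s1.

Yes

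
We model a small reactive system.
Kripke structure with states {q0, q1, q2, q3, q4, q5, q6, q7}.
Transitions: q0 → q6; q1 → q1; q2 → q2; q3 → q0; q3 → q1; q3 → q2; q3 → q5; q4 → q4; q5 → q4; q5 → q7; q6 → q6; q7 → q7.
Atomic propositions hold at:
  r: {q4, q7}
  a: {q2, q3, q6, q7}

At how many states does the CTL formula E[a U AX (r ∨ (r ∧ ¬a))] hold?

4

Sat(¬a) = {q0, q1, q4, q5}
Sat(r ∧ ¬a) = {q4}
Sat(r ∨ (r ∧ ¬a)) = {q4, q7}
Sat(AX (r ∨ (r ∧ ¬a))) = {s : every successor in {q4, q7}} = {q4, q5, q7}
E[a U AX (r ∨ (r ∧ ¬a))]: least fixpoint, start Z0 = Sat(AX (r ∨ (r ∧ ¬a))) = {q4, q5, q7}, add states in Sat(a) with some successor in Z. Z1 = {q3, q4, q5, q7}; fixed.
Sat(E[a U AX (r ∨ (r ∧ ¬a))]) = {q3, q4, q5, q7}
|Sat(E[a U AX (r ∨ (r ∧ ¬a))])| = |{q3, q4, q5, q7}| = 4.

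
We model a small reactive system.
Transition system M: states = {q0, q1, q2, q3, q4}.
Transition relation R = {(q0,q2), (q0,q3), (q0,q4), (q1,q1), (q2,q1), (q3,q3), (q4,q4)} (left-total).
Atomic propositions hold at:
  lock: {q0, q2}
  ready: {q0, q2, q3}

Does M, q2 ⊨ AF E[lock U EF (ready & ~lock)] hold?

Sat(~lock) = {q1, q3, q4}
Sat(ready & ~lock) = {q3}
EF (ready & ~lock): least fixpoint, start Z0 = {q3}, add states with some successor in Z. Z1 = {q0, q3}; fixed.
Sat(EF (ready & ~lock)) = {q0, q3}
E[lock U EF (ready & ~lock)]: least fixpoint, start Z0 = Sat(EF (ready & ~lock)) = {q0, q3}, add states in Sat(lock) with some successor in Z. Already a fixed point.
Sat(E[lock U EF (ready & ~lock)]) = {q0, q3}
AF E[lock U EF (ready & ~lock)]: least fixpoint, start Z0 = {q0, q3}, add states with every successor in Z. Already a fixed point.
Sat(AF E[lock U EF (ready & ~lock)]) = {q0, q3}
q2 ∉ Sat(AF E[lock U EF (ready & ~lock)]) = {q0, q3}, so the formula does not hold at q2.

No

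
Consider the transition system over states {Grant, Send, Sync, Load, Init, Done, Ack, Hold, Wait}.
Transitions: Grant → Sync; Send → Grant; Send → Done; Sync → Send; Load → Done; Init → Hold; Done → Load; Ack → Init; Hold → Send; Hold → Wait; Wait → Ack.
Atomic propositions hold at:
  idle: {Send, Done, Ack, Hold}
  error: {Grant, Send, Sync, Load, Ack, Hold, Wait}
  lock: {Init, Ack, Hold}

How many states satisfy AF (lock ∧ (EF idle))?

EF idle: least fixpoint, start Z0 = {Send, Done, Ack, Hold}, add states with some successor in Z. Z1 = {Send, Sync, Load, Init, Done, Ack, Hold, Wait}; Z2 = {Grant, Send, Sync, Load, Init, Done, Ack, Hold, Wait}; fixed.
Sat(EF idle) = {Grant, Send, Sync, Load, Init, Done, Ack, Hold, Wait}
Sat(lock ∧ (EF idle)) = {Init, Ack, Hold}
AF (lock ∧ (EF idle)): least fixpoint, start Z0 = {Init, Ack, Hold}, add states with every successor in Z. Z1 = {Init, Ack, Hold, Wait}; fixed.
Sat(AF (lock ∧ (EF idle))) = {Init, Ack, Hold, Wait}
|Sat(AF (lock ∧ (EF idle)))| = |{Init, Ack, Hold, Wait}| = 4.

4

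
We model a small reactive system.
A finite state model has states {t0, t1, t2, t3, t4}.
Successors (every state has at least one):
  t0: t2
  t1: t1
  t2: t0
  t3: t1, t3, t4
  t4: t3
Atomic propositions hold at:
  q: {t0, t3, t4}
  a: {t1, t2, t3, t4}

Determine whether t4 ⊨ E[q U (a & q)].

Yes

Sat(a & q) = {t3, t4}
E[q U (a & q)]: least fixpoint, start Z0 = Sat((a & q)) = {t3, t4}, add states in Sat(q) with some successor in Z. Already a fixed point.
Sat(E[q U (a & q)]) = {t3, t4}
t4 ∈ Sat(E[q U (a & q)]) = {t3, t4}, so the formula holds at t4.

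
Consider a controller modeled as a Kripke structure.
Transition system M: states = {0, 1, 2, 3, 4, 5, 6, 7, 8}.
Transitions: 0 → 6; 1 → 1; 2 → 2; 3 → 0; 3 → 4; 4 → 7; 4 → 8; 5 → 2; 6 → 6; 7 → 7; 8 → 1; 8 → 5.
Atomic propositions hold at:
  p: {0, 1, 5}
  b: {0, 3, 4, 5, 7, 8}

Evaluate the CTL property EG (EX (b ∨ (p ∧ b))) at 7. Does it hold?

Sat(p ∧ b) = {0, 5}
Sat(b ∨ (p ∧ b)) = {0, 3, 4, 5, 7, 8}
Sat(EX (b ∨ (p ∧ b))) = {s : some successor in {0, 3, 4, 5, 7, 8}} = {3, 4, 7, 8}
EG (EX (b ∨ (p ∧ b))): greatest fixpoint, start Z0 = {3, 4, 7, 8}, keep only states in Sat with some successor in Z. Z1 = {3, 4, 7}; fixed.
Sat(EG (EX (b ∨ (p ∧ b)))) = {3, 4, 7}
7 ∈ Sat(EG (EX (b ∨ (p ∧ b)))) = {3, 4, 7}, so the formula holds at 7.

Yes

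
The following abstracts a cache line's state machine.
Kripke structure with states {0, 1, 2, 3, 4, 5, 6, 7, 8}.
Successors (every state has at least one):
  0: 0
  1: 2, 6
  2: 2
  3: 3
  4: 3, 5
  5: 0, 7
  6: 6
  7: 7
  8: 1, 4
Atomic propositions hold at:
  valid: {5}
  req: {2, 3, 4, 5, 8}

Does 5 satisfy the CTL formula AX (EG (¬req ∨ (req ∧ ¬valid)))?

Yes

Sat(¬req) = {0, 1, 6, 7}
Sat(¬valid) = {0, 1, 2, 3, 4, 6, 7, 8}
Sat(req ∧ ¬valid) = {2, 3, 4, 8}
Sat(¬req ∨ (req ∧ ¬valid)) = {0, 1, 2, 3, 4, 6, 7, 8}
EG (¬req ∨ (req ∧ ¬valid)): greatest fixpoint, start Z0 = {0, 1, 2, 3, 4, 6, 7, 8}, keep only states in Sat with some successor in Z. Already a fixed point.
Sat(EG (¬req ∨ (req ∧ ¬valid))) = {0, 1, 2, 3, 4, 6, 7, 8}
Sat(AX (EG (¬req ∨ (req ∧ ¬valid)))) = {s : every successor in {0, 1, 2, 3, 4, 6, 7, 8}} = {0, 1, 2, 3, 5, 6, 7, 8}
5 ∈ Sat(AX (EG (¬req ∨ (req ∧ ¬valid)))) = {0, 1, 2, 3, 5, 6, 7, 8}, so the formula holds at 5.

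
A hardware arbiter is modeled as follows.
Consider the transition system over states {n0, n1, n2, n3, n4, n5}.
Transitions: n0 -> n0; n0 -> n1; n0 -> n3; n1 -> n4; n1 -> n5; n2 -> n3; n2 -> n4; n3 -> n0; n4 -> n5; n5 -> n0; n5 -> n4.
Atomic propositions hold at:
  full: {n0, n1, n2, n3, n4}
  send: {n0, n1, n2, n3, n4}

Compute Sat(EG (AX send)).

{n0, n2, n3, n5}

Sat(AX send) = {s : every successor in {n0, n1, n2, n3, n4}} = {n0, n2, n3, n5}
EG (AX send): greatest fixpoint, start Z0 = {n0, n2, n3, n5}, keep only states in Sat with some successor in Z. Already a fixed point.
Sat(EG (AX send)) = {n0, n2, n3, n5}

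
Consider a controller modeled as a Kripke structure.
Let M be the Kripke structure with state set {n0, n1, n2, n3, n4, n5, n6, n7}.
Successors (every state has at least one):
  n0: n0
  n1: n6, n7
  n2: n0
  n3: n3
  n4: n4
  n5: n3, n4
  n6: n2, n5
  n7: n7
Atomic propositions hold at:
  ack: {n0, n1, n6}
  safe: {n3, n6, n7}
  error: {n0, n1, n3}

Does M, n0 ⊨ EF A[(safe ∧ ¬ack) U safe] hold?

Sat(¬ack) = {n2, n3, n4, n5, n7}
Sat(safe ∧ ¬ack) = {n3, n7}
A[(safe ∧ ¬ack) U safe]: least fixpoint, start Z0 = Sat(safe) = {n3, n6, n7}, add states in Sat(safe ∧ ¬ack) with every successor in Z. Already a fixed point.
Sat(A[(safe ∧ ¬ack) U safe]) = {n3, n6, n7}
EF A[(safe ∧ ¬ack) U safe]: least fixpoint, start Z0 = {n3, n6, n7}, add states with some successor in Z. Z1 = {n1, n3, n5, n6, n7}; fixed.
Sat(EF A[(safe ∧ ¬ack) U safe]) = {n1, n3, n5, n6, n7}
n0 ∉ Sat(EF A[(safe ∧ ¬ack) U safe]) = {n1, n3, n5, n6, n7}, so the formula does not hold at n0.

No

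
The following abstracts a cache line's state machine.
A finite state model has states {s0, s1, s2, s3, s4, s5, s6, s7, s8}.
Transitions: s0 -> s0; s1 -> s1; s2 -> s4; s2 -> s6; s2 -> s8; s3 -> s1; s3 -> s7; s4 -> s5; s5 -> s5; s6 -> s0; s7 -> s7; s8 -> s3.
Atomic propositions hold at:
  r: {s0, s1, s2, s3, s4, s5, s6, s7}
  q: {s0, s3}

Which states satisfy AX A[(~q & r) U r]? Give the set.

Sat(~q) = {s1, s2, s4, s5, s6, s7, s8}
Sat(~q & r) = {s1, s2, s4, s5, s6, s7}
A[(~q & r) U r]: least fixpoint, start Z0 = Sat(r) = {s0, s1, s2, s3, s4, s5, s6, s7}, add states in Sat(~q & r) with every successor in Z. Already a fixed point.
Sat(A[(~q & r) U r]) = {s0, s1, s2, s3, s4, s5, s6, s7}
Sat(AX A[(~q & r) U r]) = {s : every successor in {s0, s1, s2, s3, s4, s5, s6, s7}} = {s0, s1, s3, s4, s5, s6, s7, s8}

{s0, s1, s3, s4, s5, s6, s7, s8}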